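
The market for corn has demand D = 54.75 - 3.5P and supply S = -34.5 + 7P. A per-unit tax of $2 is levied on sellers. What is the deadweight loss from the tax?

Deadweight loss = 14/3

Pre-tax equilibrium: P* = 8.5, Q* = 25.
Tax on sellers shifts supply to S = -34.5 + 7(P − 2) = -48.5 + 7P.
54.75 - 3.5P = -48.5 + 7P gives buyer price Pb = 59/6; sellers receive Ps = 59/6 − 2 = 47/6.
New quantity: Q = 54.75 − 3.5(59/6) = 61/3.
DWL = ½ × 2 × (25 − 61/3) = 14/3.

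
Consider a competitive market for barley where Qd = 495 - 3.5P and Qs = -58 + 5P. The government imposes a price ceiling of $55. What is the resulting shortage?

Equilibrium price would be P* = 1106/17, so the ceiling at 55 binds.
At P = 55: Qd = 495 − 3.5(55) = 302.5, Qs = -58 + 5(55) = 217.
Shortage = 302.5 − 217 = 85.5.

Shortage = 85.5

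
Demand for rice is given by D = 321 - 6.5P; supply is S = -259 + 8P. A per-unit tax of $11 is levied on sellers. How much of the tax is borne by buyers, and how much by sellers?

Buyers bear 176/29, sellers bear 143/29

Pre-tax equilibrium: P* = 40, Q* = 61.
Tax on sellers shifts supply to S = -259 + 8(P − 11) = -347 + 8P.
321 - 6.5P = -347 + 8P gives buyer price Pb = 1336/29; sellers receive Ps = 1336/29 − 11 = 1017/29.
New quantity: Q = 321 − 6.5(1336/29) = 625/29.
Buyer burden = 1336/29 − 40 = 176/29; seller burden = 40 − 1017/29 = 143/29.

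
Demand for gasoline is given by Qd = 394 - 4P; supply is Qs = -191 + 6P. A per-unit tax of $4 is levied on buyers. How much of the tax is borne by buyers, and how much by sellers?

Pre-tax equilibrium: P* = 58.5, Q* = 160.
Tax on buyers shifts demand to Qd = 394 − 4(P + 4) = 378 - 4P.
378 - 4P = -191 + 6P gives seller price Ps = 56.9; buyers pay Pb = 56.9 + 4 = 60.9.
New quantity: Q = 394 − 4(60.9) = 150.4.
Buyer burden = 60.9 − 58.5 = 2.4; seller burden = 58.5 − 56.9 = 1.6.

Buyers bear $2.4, sellers bear $1.6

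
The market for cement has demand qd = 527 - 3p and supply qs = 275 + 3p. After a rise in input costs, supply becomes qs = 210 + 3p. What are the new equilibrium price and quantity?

p' = 317/6, q' = 368.5

Original equilibrium: p* = 42, q* = 401.
New equilibrium: 527 - 3p = 210 + 3p, so 317 = 6p and p' = 317/6; q' = 527 − 3(317/6) = 368.5.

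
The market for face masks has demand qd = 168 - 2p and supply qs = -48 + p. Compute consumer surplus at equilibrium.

Equilibrium: 168 - 2p = -48 + p gives p* = 72, q* = 24.
Demand choke price (qd = 0): p = 84.
CS = ½(84 − 72)(24) = 144.

Consumer surplus = 144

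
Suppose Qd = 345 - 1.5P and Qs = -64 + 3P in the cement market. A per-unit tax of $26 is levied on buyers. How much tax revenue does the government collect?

Tax revenue = 14248/3

Pre-tax equilibrium: P* = 818/9, Q* = 626/3.
Tax on buyers shifts demand to Qd = 345 − 1.5(P + 26) = 306 - 1.5P.
306 - 1.5P = -64 + 3P gives seller price Ps = 740/9; buyers pay Pb = 740/9 + 26 = 974/9.
New quantity: Q = 345 − 1.5(974/9) = 548/3.
Revenue = 26 × 548/3 = 14248/3.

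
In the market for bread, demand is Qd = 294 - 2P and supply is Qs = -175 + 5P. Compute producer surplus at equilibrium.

Equilibrium: 294 - 2P = -175 + 5P gives P* = 67, Q* = 160.
Supply starts at P = 35 (where Qs = 0).
PS = ½(67 − 35)(160) = 2560.

Producer surplus = 2560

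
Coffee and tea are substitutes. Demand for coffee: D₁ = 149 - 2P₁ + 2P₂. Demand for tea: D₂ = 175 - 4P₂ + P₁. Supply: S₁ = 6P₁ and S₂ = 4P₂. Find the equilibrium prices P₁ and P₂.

P₁ = 771/31, P₂ = 1549/62

Market 1: 149 - 2P₁ + 2P₂ = 6P₁ → 8P₁ - 2P₂ = 149.
Market 2: 8P₂ - P₁ = 175.
Eliminating P₂: 8×(1) + 2×(2) gives 62P₁ = 1542, so P₁ = 771/31.
Back-substitute into (2): P₂ = (175 + 1×771/31) / 8 = 1549/62.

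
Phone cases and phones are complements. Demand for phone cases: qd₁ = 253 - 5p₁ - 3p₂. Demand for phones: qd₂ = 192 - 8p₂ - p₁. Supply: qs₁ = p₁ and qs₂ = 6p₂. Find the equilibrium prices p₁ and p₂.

Market 1: 253 - 5p₁ - 3p₂ = p₁ → 6p₁ + 3p₂ = 253.
Market 2: 14p₂ + p₁ = 192.
Eliminating p₂: 14×(1) − 3×(2) gives 81p₁ = 2966, so p₁ = 2966/81.
Back-substitute into (2): p₂ = (192 − 1×2966/81) / 14 = 899/81.

p₁ = 2966/81, p₂ = 899/81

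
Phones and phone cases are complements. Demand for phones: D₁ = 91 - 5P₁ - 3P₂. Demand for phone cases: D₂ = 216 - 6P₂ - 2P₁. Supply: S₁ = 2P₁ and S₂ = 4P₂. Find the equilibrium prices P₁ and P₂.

Market 1: 91 - 5P₁ - 3P₂ = 2P₁ → 7P₁ + 3P₂ = 91.
Market 2: 10P₂ + 2P₁ = 216.
Eliminating P₂: 10×(1) − 3×(2) gives 64P₁ = 262, so P₁ = 4.09375.
Back-substitute into (2): P₂ = (216 − 2×4.09375) / 10 = 20.78125.

P₁ = 4.09375, P₂ = 20.78125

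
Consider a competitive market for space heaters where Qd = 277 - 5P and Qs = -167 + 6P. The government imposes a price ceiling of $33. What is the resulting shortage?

Shortage = 81

Equilibrium price would be P* = 444/11, so the ceiling at 33 binds.
At P = 33: Qd = 277 − 5(33) = 112, Qs = -167 + 6(33) = 31.
Shortage = 112 − 31 = 81.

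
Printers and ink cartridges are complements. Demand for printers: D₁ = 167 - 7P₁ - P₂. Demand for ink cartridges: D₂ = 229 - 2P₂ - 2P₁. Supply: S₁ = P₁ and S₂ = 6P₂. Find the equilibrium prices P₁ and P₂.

Market 1: 167 - 7P₁ - P₂ = P₁ → 8P₁ + P₂ = 167.
Market 2: 8P₂ + 2P₁ = 229.
Eliminating P₂: 8×(1) − 1×(2) gives 62P₁ = 1107, so P₁ = 1107/62.
Back-substitute into (2): P₂ = (229 − 2×1107/62) / 8 = 749/31.

P₁ = 1107/62, P₂ = 749/31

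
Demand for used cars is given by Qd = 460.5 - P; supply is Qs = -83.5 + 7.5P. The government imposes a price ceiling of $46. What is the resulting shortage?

Shortage = 153

Equilibrium price would be P* = 64, so the ceiling at 46 binds.
At P = 46: Qd = 460.5 − 1(46) = 414.5, Qs = -83.5 + 7.5(46) = 261.5.
Shortage = 414.5 − 261.5 = 153.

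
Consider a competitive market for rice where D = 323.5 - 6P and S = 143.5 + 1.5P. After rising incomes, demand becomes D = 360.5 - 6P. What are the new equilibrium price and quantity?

P' = 434/15, Q' = 186.9

Original equilibrium: P* = 24, Q* = 179.5.
New equilibrium: 360.5 - 6P = 143.5 + 1.5P, so 217 = 7.5P and P' = 434/15; Q' = 360.5 − 6(434/15) = 186.9.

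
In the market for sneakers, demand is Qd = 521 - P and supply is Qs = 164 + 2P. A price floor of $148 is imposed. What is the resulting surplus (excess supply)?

Equilibrium price would be P* = 119, so the floor at 148 binds.
At P = 148: Qd = 373, Qs = 460.
Surplus = 460 − 373 = 87.

Surplus = 87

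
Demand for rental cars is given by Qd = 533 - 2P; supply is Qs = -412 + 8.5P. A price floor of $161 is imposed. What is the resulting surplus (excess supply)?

Equilibrium price would be P* = 90, so the floor at 161 binds.
At P = 161: Qd = 211, Qs = 956.5.
Surplus = 956.5 − 211 = 745.5.

Surplus = 745.5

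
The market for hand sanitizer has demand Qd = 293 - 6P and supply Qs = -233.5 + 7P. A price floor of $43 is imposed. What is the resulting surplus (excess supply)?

Surplus = 32.5

Equilibrium price would be P* = 40.5, so the floor at 43 binds.
At P = 43: Qd = 35, Qs = 67.5.
Surplus = 67.5 − 35 = 32.5.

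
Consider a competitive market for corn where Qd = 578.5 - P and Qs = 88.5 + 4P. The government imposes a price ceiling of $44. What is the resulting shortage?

Equilibrium price would be P* = 98, so the ceiling at 44 binds.
At P = 44: Qd = 578.5 − 1(44) = 534.5, Qs = 88.5 + 4(44) = 264.5.
Shortage = 534.5 − 264.5 = 270.

Shortage = 270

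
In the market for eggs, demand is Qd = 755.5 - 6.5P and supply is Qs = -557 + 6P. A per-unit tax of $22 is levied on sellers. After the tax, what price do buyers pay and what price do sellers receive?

Pre-tax equilibrium: P* = 105, Q* = 73.
Tax on sellers shifts supply to Qs = -557 + 6(P − 22) = -689 + 6P.
755.5 - 6.5P = -689 + 6P gives buyer price Pb = 115.56; sellers receive Ps = 115.56 − 22 = 93.56.
New quantity: Q = 755.5 − 6.5(115.56) = 4.36.

Buyers pay $115.56, sellers receive $93.56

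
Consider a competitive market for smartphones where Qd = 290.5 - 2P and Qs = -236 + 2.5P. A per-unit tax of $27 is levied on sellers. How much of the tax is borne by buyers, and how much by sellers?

Buyers bear $15, sellers bear $12

Pre-tax equilibrium: P* = 117, Q* = 56.5.
Tax on sellers shifts supply to Qs = -236 + 2.5(P − 27) = -303.5 + 2.5P.
290.5 - 2P = -303.5 + 2.5P gives buyer price Pb = 132; sellers receive Ps = 132 − 27 = 105.
New quantity: Q = 290.5 − 2(132) = 26.5.
Buyer burden = 132 − 117 = 15; seller burden = 117 − 105 = 12.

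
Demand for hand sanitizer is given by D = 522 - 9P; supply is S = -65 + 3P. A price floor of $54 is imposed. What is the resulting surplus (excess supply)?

Equilibrium price would be P* = 587/12, so the floor at 54 binds.
At P = 54: D = 36, S = 97.
Surplus = 97 − 36 = 61.

Surplus = 61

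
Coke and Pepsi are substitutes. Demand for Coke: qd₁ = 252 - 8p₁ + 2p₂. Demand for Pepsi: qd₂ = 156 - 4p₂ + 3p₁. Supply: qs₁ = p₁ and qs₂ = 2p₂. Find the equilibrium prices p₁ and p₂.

p₁ = 38, p₂ = 45

Market 1: 252 - 8p₁ + 2p₂ = p₁ → 9p₁ - 2p₂ = 252.
Market 2: 6p₂ - 3p₁ = 156.
Eliminating p₂: 6×(1) + 2×(2) gives 48p₁ = 1824, so p₁ = 38.
Back-substitute into (2): p₂ = (156 + 3×38) / 6 = 45.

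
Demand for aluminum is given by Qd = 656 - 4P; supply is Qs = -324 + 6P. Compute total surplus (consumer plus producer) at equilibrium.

Total surplus = 14520

Equilibrium: 656 - 4P = -324 + 6P gives P* = 98, Q* = 264.
Demand choke price: P = 164; supply starts at P = 54.
CS = ½(164 − 98)(264) = 8712; PS = ½(98 − 54)(264) = 5808.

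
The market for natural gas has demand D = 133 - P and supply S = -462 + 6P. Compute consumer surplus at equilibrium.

Consumer surplus = 1152

Equilibrium: 133 - P = -462 + 6P gives P* = 85, Q* = 48.
Demand choke price (D = 0): P = 133.
CS = ½(133 − 85)(48) = 1152.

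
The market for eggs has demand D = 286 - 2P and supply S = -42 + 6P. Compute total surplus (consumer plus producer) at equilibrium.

Total surplus = 13872

Equilibrium: 286 - 2P = -42 + 6P gives P* = 41, Q* = 204.
Demand choke price: P = 143; supply starts at P = 7.
CS = ½(143 − 41)(204) = 10404; PS = ½(41 − 7)(204) = 3468.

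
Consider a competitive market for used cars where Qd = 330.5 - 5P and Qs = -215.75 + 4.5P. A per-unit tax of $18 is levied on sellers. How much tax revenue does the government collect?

Pre-tax equilibrium: P* = 57.5, Q* = 43.
Tax on sellers shifts supply to Qs = -215.75 + 4.5(P − 18) = -296.75 + 4.5P.
330.5 - 5P = -296.75 + 4.5P gives buyer price Pb = 2509/38; sellers receive Ps = 2509/38 − 18 = 1825/38.
New quantity: Q = 330.5 − 5(2509/38) = 7/19.
Revenue = 18 × 7/19 = 126/19.

Tax revenue = 126/19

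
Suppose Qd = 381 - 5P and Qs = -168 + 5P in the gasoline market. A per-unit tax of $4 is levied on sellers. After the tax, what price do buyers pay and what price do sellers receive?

Pre-tax equilibrium: P* = 54.9, Q* = 106.5.
Tax on sellers shifts supply to Qs = -168 + 5(P − 4) = -188 + 5P.
381 - 5P = -188 + 5P gives buyer price Pb = 56.9; sellers receive Ps = 56.9 − 4 = 52.9.
New quantity: Q = 381 − 5(56.9) = 96.5.

Buyers pay $56.9, sellers receive $52.9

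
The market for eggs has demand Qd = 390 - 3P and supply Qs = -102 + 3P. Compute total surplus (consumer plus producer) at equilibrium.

Total surplus = 6912

Equilibrium: 390 - 3P = -102 + 3P gives P* = 82, Q* = 144.
Demand choke price: P = 130; supply starts at P = 34.
CS = ½(130 − 82)(144) = 3456; PS = ½(82 − 34)(144) = 3456.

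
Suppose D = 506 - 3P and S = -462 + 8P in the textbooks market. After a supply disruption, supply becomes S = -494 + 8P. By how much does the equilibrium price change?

ΔP = 32/11

Original equilibrium: P* = 88, Q* = 242.
New equilibrium: 506 - 3P = -494 + 8P, so 1000 = 11P and P' = 1000/11; Q' = 506 − 3(1000/11) = 2566/11.
Change in price: 1000/11 − 88 = 32/11.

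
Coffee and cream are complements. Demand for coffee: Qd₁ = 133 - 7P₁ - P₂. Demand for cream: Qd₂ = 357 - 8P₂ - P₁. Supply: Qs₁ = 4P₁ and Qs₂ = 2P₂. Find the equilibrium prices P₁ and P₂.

P₁ = 973/109, P₂ = 3794/109

Market 1: 133 - 7P₁ - P₂ = 4P₁ → 11P₁ + P₂ = 133.
Market 2: 10P₂ + P₁ = 357.
Eliminating P₂: 10×(1) − 1×(2) gives 109P₁ = 973, so P₁ = 973/109.
Back-substitute into (2): P₂ = (357 − 1×973/109) / 10 = 3794/109.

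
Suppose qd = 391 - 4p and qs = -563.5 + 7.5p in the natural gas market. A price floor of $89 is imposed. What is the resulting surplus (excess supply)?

Equilibrium price would be p* = 83, so the floor at 89 binds.
At p = 89: qd = 35, qs = 104.
Surplus = 104 − 35 = 69.

Surplus = 69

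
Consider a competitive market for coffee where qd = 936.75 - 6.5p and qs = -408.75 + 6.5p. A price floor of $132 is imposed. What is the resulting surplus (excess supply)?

Surplus = 370.5

Equilibrium price would be p* = 103.5, so the floor at 132 binds.
At p = 132: qd = 78.75, qs = 449.25.
Surplus = 449.25 − 78.75 = 370.5.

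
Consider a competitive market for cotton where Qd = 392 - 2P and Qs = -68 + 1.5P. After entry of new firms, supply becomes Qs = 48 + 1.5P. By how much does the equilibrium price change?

Original equilibrium: P* = 920/7, Q* = 904/7.
New equilibrium: 392 - 2P = 48 + 1.5P, so 344 = 3.5P and P' = 688/7; Q' = 392 − 2(688/7) = 1368/7.
Change in price: 688/7 − 920/7 = -232/7.

ΔP = -232/7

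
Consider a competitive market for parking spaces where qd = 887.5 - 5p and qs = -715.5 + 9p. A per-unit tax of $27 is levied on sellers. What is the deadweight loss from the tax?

Deadweight loss = 32805/28

Pre-tax equilibrium: p* = 114.5, q* = 315.
Tax on sellers shifts supply to qs = -715.5 + 9(p − 27) = -958.5 + 9p.
887.5 - 5p = -958.5 + 9p gives buyer price pb = 923/7; sellers receive ps = 923/7 − 27 = 734/7.
New quantity: q = 887.5 − 5(923/7) = 3195/14.
DWL = ½ × 27 × (315 − 3195/14) = 32805/28.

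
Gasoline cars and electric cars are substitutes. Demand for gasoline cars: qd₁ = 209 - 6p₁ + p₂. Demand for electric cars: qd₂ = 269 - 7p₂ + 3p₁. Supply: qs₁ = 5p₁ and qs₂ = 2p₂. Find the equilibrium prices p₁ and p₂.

p₁ = 1075/48, p₂ = 1793/48

Market 1: 209 - 6p₁ + p₂ = 5p₁ → 11p₁ - p₂ = 209.
Market 2: 9p₂ - 3p₁ = 269.
Eliminating p₂: 9×(1) + 1×(2) gives 96p₁ = 2150, so p₁ = 1075/48.
Back-substitute into (2): p₂ = (269 + 3×1075/48) / 9 = 1793/48.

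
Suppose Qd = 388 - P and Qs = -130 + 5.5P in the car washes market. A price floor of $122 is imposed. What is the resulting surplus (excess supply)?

Equilibrium price would be P* = 1036/13, so the floor at 122 binds.
At P = 122: Qd = 266, Qs = 541.
Surplus = 541 − 266 = 275.

Surplus = 275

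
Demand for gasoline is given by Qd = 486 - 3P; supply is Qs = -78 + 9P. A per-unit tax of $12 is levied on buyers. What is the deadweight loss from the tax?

Pre-tax equilibrium: P* = 47, Q* = 345.
Tax on buyers shifts demand to Qd = 486 − 3(P + 12) = 450 - 3P.
450 - 3P = -78 + 9P gives seller price Ps = 44; buyers pay Pb = 44 + 12 = 56.
New quantity: Q = 486 − 3(56) = 318.
DWL = ½ × 12 × (345 − 318) = 162.

Deadweight loss = 162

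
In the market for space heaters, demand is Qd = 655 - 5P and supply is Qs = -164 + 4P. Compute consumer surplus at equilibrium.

Consumer surplus = 4000

Equilibrium: 655 - 5P = -164 + 4P gives P* = 91, Q* = 200.
Demand choke price (Qd = 0): P = 131.
CS = ½(131 − 91)(200) = 4000.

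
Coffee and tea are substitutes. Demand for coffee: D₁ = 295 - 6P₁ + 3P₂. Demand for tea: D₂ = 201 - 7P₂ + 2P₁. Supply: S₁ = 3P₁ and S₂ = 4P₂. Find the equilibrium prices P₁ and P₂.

Market 1: 295 - 6P₁ + 3P₂ = 3P₁ → 9P₁ - 3P₂ = 295.
Market 2: 11P₂ - 2P₁ = 201.
Eliminating P₂: 11×(1) + 3×(2) gives 93P₁ = 3848, so P₁ = 3848/93.
Back-substitute into (2): P₂ = (201 + 2×3848/93) / 11 = 2399/93.

P₁ = 3848/93, P₂ = 2399/93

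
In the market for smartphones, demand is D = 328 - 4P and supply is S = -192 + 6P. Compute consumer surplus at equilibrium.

Consumer surplus = 1800

Equilibrium: 328 - 4P = -192 + 6P gives P* = 52, Q* = 120.
Demand choke price (D = 0): P = 82.
CS = ½(82 − 52)(120) = 1800.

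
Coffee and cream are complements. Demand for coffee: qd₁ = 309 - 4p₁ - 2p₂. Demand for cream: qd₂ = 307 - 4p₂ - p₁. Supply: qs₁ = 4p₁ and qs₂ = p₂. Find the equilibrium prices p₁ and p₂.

Market 1: 309 - 4p₁ - 2p₂ = 4p₁ → 8p₁ + 2p₂ = 309.
Market 2: 5p₂ + p₁ = 307.
Eliminating p₂: 5×(1) − 2×(2) gives 38p₁ = 931, so p₁ = 24.5.
Back-substitute into (2): p₂ = (307 − 1×24.5) / 5 = 56.5.

p₁ = 24.5, p₂ = 56.5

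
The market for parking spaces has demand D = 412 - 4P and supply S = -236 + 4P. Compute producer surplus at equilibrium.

Equilibrium: 412 - 4P = -236 + 4P gives P* = 81, Q* = 88.
Supply starts at P = 59 (where S = 0).
PS = ½(81 − 59)(88) = 968.

Producer surplus = 968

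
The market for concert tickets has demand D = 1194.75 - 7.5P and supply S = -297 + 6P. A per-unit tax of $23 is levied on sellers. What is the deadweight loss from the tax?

Pre-tax equilibrium: P* = 110.5, Q* = 366.
Tax on sellers shifts supply to S = -297 + 6(P − 23) = -435 + 6P.
1194.75 - 7.5P = -435 + 6P gives buyer price Pb = 2173/18; sellers receive Ps = 2173/18 − 23 = 1759/18.
New quantity: Q = 1194.75 − 7.5(2173/18) = 868/3.
DWL = ½ × 23 × (366 − 868/3) = 2645/3.

Deadweight loss = 2645/3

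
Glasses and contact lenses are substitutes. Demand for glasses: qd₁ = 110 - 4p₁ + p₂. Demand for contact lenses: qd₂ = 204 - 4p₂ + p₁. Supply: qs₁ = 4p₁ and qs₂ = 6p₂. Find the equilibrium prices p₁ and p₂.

p₁ = 1304/79, p₂ = 1742/79

Market 1: 110 - 4p₁ + p₂ = 4p₁ → 8p₁ - p₂ = 110.
Market 2: 10p₂ - p₁ = 204.
Eliminating p₂: 10×(1) + 1×(2) gives 79p₁ = 1304, so p₁ = 1304/79.
Back-substitute into (2): p₂ = (204 + 1×1304/79) / 10 = 1742/79.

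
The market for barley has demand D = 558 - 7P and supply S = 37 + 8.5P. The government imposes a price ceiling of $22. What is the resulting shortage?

Shortage = 180

Equilibrium price would be P* = 1042/31, so the ceiling at 22 binds.
At P = 22: D = 558 − 7(22) = 404, S = 37 + 8.5(22) = 224.
Shortage = 404 − 224 = 180.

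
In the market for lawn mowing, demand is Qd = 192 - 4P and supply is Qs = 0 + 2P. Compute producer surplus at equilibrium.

Equilibrium: 192 - 4P = 0 + 2P gives P* = 32, Q* = 64.
Supply starts at P = 0 (where Qs = 0).
PS = ½(32 − 0)(64) = 1024.

Producer surplus = 1024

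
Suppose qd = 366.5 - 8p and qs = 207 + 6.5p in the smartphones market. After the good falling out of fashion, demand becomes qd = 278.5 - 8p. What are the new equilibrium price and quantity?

p' = 143/29, q' = 13865/58

Original equilibrium: p* = 11, q* = 278.5.
New equilibrium: 278.5 - 8p = 207 + 6.5p, so 71.5 = 14.5p and p' = 143/29; q' = 278.5 − 8(143/29) = 13865/58.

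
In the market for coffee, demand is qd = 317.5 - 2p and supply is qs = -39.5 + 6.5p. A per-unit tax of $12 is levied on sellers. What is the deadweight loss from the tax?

Pre-tax equilibrium: p* = 42, q* = 233.5.
Tax on sellers shifts supply to qs = -39.5 + 6.5(p − 12) = -117.5 + 6.5p.
317.5 - 2p = -117.5 + 6.5p gives buyer price pb = 870/17; sellers receive ps = 870/17 − 12 = 666/17.
New quantity: q = 317.5 − 2(870/17) = 7315/34.
DWL = ½ × 12 × (233.5 − 7315/34) = 1872/17.

Deadweight loss = 1872/17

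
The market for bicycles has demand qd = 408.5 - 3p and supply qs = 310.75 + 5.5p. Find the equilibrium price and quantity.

p* = 11.5, q* = 374

Set qd = qs: 408.5 - 3p = 310.75 + 5.5p.
97.75 = 8.5p, so p* = 11.5.
q* = 408.5 − 3(11.5) = 374.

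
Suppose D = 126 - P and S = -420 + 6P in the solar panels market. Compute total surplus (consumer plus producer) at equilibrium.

Equilibrium: 126 - P = -420 + 6P gives P* = 78, Q* = 48.
Demand choke price: P = 126; supply starts at P = 70.
CS = ½(126 − 78)(48) = 1152; PS = ½(78 − 70)(48) = 192.

Total surplus = 1344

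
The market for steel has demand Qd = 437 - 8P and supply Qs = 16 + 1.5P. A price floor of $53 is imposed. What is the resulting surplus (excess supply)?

Surplus = 82.5

Equilibrium price would be P* = 842/19, so the floor at 53 binds.
At P = 53: Qd = 13, Qs = 95.5.
Surplus = 95.5 − 13 = 82.5.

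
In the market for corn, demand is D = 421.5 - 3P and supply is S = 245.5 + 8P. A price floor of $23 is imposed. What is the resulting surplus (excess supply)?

Surplus = 77

Equilibrium price would be P* = 16, so the floor at 23 binds.
At P = 23: D = 352.5, S = 429.5.
Surplus = 429.5 − 352.5 = 77.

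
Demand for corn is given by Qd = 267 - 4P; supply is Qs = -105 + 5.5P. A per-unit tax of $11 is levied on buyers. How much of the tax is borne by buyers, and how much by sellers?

Pre-tax equilibrium: P* = 744/19, Q* = 2097/19.
Tax on buyers shifts demand to Qd = 267 − 4(P + 11) = 223 - 4P.
223 - 4P = -105 + 5.5P gives seller price Ps = 656/19; buyers pay Pb = 656/19 + 11 = 865/19.
New quantity: Q = 267 − 4(865/19) = 1613/19.
Buyer burden = 865/19 − 744/19 = 121/19; seller burden = 744/19 − 656/19 = 88/19.

Buyers bear 121/19, sellers bear 88/19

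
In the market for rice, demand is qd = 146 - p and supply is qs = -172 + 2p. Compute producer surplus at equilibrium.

Equilibrium: 146 - p = -172 + 2p gives p* = 106, q* = 40.
Supply starts at p = 86 (where qs = 0).
PS = ½(106 − 86)(40) = 400.

Producer surplus = 400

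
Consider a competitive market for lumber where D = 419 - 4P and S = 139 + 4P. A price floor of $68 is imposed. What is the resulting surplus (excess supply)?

Equilibrium price would be P* = 35, so the floor at 68 binds.
At P = 68: D = 147, S = 411.
Surplus = 411 − 147 = 264.

Surplus = 264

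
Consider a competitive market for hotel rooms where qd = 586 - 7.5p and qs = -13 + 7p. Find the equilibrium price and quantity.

p* = 1198/29, q* = 8009/29

Set qd = qs: 586 - 7.5p = -13 + 7p.
599 = 14.5p, so p* = 1198/29.
q* = 586 − 7.5(1198/29) = 8009/29.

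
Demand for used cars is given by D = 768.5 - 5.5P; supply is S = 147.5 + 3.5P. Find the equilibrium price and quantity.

P* = 69, Q* = 389

Set D = S: 768.5 - 5.5P = 147.5 + 3.5P.
621 = 9P, so P* = 69.
Q* = 768.5 − 5.5(69) = 389.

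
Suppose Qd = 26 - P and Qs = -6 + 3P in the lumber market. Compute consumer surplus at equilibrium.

Equilibrium: 26 - P = -6 + 3P gives P* = 8, Q* = 18.
Demand choke price (Qd = 0): P = 26.
CS = ½(26 − 8)(18) = 162.

Consumer surplus = 162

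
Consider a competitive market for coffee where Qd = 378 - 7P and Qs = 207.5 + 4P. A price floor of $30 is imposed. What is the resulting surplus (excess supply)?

Surplus = 159.5

Equilibrium price would be P* = 15.5, so the floor at 30 binds.
At P = 30: Qd = 168, Qs = 327.5.
Surplus = 327.5 − 168 = 159.5.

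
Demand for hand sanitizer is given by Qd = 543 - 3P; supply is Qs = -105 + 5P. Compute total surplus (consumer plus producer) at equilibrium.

Equilibrium: 543 - 3P = -105 + 5P gives P* = 81, Q* = 300.
Demand choke price: P = 181; supply starts at P = 21.
CS = ½(181 − 81)(300) = 15000; PS = ½(81 − 21)(300) = 9000.

Total surplus = 24000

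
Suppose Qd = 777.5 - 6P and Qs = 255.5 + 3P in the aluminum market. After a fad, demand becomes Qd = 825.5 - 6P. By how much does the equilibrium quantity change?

Original equilibrium: P* = 58, Q* = 429.5.
New equilibrium: 825.5 - 6P = 255.5 + 3P, so 570 = 9P and P' = 190/3; Q' = 825.5 − 6(190/3) = 445.5.
Change in quantity: 445.5 − 429.5 = 16.

ΔQ = 16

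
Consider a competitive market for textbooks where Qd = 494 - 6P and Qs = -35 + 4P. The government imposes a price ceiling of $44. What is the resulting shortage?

Shortage = 89

Equilibrium price would be P* = 52.9, so the ceiling at 44 binds.
At P = 44: Qd = 494 − 6(44) = 230, Qs = -35 + 4(44) = 141.
Shortage = 230 − 141 = 89.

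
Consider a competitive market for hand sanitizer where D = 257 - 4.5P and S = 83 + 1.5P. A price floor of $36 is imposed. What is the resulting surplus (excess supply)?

Equilibrium price would be P* = 29, so the floor at 36 binds.
At P = 36: D = 95, S = 137.
Surplus = 137 − 95 = 42.

Surplus = 42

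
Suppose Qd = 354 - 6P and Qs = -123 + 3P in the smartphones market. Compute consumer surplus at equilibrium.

Consumer surplus = 108

Equilibrium: 354 - 6P = -123 + 3P gives P* = 53, Q* = 36.
Demand choke price (Qd = 0): P = 59.
CS = ½(59 − 53)(36) = 108.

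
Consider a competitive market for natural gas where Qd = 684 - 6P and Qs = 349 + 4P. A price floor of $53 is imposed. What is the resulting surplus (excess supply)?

Surplus = 195

Equilibrium price would be P* = 33.5, so the floor at 53 binds.
At P = 53: Qd = 366, Qs = 561.
Surplus = 561 − 366 = 195.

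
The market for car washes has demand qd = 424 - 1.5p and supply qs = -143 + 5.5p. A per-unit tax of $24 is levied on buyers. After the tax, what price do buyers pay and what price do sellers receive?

Pre-tax equilibrium: p* = 81, q* = 302.5.
Tax on buyers shifts demand to qd = 424 − 1.5(p + 24) = 388 - 1.5p.
388 - 1.5p = -143 + 5.5p gives seller price ps = 531/7; buyers pay pb = 531/7 + 24 = 699/7.
New quantity: q = 424 − 1.5(699/7) = 3839/14.

Buyers pay 699/7, sellers receive 531/7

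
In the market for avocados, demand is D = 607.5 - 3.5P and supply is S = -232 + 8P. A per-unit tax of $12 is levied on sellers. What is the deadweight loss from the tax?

Pre-tax equilibrium: P* = 73, Q* = 352.
Tax on sellers shifts supply to S = -232 + 8(P − 12) = -328 + 8P.
607.5 - 3.5P = -328 + 8P gives buyer price Pb = 1871/23; sellers receive Ps = 1871/23 − 12 = 1595/23.
New quantity: Q = 607.5 − 3.5(1871/23) = 7424/23.
DWL = ½ × 12 × (352 − 7424/23) = 4032/23.

Deadweight loss = 4032/23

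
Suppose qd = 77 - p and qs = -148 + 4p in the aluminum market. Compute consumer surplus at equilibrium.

Consumer surplus = 512

Equilibrium: 77 - p = -148 + 4p gives p* = 45, q* = 32.
Demand choke price (qd = 0): p = 77.
CS = ½(77 − 45)(32) = 512.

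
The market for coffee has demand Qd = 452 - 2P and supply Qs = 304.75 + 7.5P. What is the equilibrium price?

Set Qd = Qs: 452 - 2P = 304.75 + 7.5P.
147.25 = 9.5P, so P* = 15.5.
Q* = 452 − 2(15.5) = 421.

P* = 15.5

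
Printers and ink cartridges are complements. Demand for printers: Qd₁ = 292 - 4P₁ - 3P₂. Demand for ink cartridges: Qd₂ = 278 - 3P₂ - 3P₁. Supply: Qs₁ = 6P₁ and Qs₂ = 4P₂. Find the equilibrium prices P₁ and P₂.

Market 1: 292 - 4P₁ - 3P₂ = 6P₁ → 10P₁ + 3P₂ = 292.
Market 2: 7P₂ + 3P₁ = 278.
Eliminating P₂: 7×(1) − 3×(2) gives 61P₁ = 1210, so P₁ = 1210/61.
Back-substitute into (2): P₂ = (278 − 3×1210/61) / 7 = 1904/61.

P₁ = 1210/61, P₂ = 1904/61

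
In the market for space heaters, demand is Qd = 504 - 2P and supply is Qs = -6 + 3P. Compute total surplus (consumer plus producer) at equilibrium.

Equilibrium: 504 - 2P = -6 + 3P gives P* = 102, Q* = 300.
Demand choke price: P = 252; supply starts at P = 2.
CS = ½(252 − 102)(300) = 22500; PS = ½(102 − 2)(300) = 15000.

Total surplus = 37500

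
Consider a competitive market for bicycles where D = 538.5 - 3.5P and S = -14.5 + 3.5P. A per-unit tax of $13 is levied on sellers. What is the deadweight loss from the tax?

Pre-tax equilibrium: P* = 79, Q* = 262.
Tax on sellers shifts supply to S = -14.5 + 3.5(P − 13) = -60 + 3.5P.
538.5 - 3.5P = -60 + 3.5P gives buyer price Pb = 85.5; sellers receive Ps = 85.5 − 13 = 72.5.
New quantity: Q = 538.5 − 3.5(85.5) = 239.25.
DWL = ½ × 13 × (262 − 239.25) = 147.875.

Deadweight loss = 147.875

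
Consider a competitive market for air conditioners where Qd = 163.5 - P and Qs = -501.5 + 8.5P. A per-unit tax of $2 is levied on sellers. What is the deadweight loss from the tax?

Deadweight loss = 34/19

Pre-tax equilibrium: P* = 70, Q* = 93.5.
Tax on sellers shifts supply to Qs = -501.5 + 8.5(P − 2) = -518.5 + 8.5P.
163.5 - P = -518.5 + 8.5P gives buyer price Pb = 1364/19; sellers receive Ps = 1364/19 − 2 = 1326/19.
New quantity: Q = 163.5 − 1(1364/19) = 3485/38.
DWL = ½ × 2 × (93.5 − 3485/38) = 34/19.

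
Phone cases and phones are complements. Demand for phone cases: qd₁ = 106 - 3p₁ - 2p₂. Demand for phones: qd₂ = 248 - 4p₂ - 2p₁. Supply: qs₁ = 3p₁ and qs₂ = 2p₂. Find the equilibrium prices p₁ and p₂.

p₁ = 4.375, p₂ = 39.875

Market 1: 106 - 3p₁ - 2p₂ = 3p₁ → 6p₁ + 2p₂ = 106.
Market 2: 6p₂ + 2p₁ = 248.
Eliminating p₂: 6×(1) − 2×(2) gives 32p₁ = 140, so p₁ = 4.375.
Back-substitute into (2): p₂ = (248 − 2×4.375) / 6 = 39.875.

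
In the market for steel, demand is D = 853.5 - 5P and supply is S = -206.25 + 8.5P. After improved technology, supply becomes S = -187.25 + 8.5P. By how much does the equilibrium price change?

Original equilibrium: P* = 78.5, Q* = 461.
New equilibrium: 853.5 - 5P = -187.25 + 8.5P, so 1040.75 = 13.5P and P' = 4163/54; Q' = 853.5 − 5(4163/54) = 12637/27.
Change in price: 4163/54 − 78.5 = -38/27.

ΔP = -38/27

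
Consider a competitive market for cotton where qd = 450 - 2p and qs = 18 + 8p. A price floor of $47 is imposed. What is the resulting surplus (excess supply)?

Surplus = 38

Equilibrium price would be p* = 43.2, so the floor at 47 binds.
At p = 47: qd = 356, qs = 394.
Surplus = 394 − 356 = 38.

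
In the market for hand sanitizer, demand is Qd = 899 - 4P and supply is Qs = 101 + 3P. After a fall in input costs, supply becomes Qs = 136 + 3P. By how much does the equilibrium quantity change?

Original equilibrium: P* = 114, Q* = 443.
New equilibrium: 899 - 4P = 136 + 3P, so 763 = 7P and P' = 109; Q' = 899 − 4(109) = 463.
Change in quantity: 463 − 443 = 20.

ΔQ = 20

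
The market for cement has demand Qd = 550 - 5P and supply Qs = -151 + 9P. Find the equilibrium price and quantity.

P* = 701/14, Q* = 4195/14

Set Qd = Qs: 550 - 5P = -151 + 9P.
701 = 14P, so P* = 701/14.
Q* = 550 − 5(701/14) = 4195/14.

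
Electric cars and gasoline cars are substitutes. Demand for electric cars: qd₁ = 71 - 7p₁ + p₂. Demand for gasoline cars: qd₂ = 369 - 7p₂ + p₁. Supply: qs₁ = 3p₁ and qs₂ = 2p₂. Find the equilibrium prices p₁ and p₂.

Market 1: 71 - 7p₁ + p₂ = 3p₁ → 10p₁ - p₂ = 71.
Market 2: 9p₂ - p₁ = 369.
Eliminating p₂: 9×(1) + 1×(2) gives 89p₁ = 1008, so p₁ = 1008/89.
Back-substitute into (2): p₂ = (369 + 1×1008/89) / 9 = 3761/89.

p₁ = 1008/89, p₂ = 3761/89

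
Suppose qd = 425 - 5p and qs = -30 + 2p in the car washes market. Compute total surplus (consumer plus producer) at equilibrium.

Equilibrium: 425 - 5p = -30 + 2p gives p* = 65, q* = 100.
Demand choke price: p = 85; supply starts at p = 15.
CS = ½(85 − 65)(100) = 1000; PS = ½(65 − 15)(100) = 2500.

Total surplus = 3500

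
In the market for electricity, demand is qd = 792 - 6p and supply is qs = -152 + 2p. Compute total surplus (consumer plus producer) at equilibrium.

Total surplus = 2352

Equilibrium: 792 - 6p = -152 + 2p gives p* = 118, q* = 84.
Demand choke price: p = 132; supply starts at p = 76.
CS = ½(132 − 118)(84) = 588; PS = ½(118 − 76)(84) = 1764.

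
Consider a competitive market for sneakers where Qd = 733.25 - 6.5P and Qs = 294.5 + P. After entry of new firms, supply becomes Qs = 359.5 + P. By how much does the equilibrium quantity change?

Original equilibrium: P* = 58.5, Q* = 353.
New equilibrium: 733.25 - 6.5P = 359.5 + P, so 373.75 = 7.5P and P' = 299/6; Q' = 733.25 − 6.5(299/6) = 1228/3.
Change in quantity: 1228/3 − 353 = 169/3.

ΔQ = 169/3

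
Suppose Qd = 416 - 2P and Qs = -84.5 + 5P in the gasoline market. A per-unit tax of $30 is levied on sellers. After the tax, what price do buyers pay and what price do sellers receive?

Buyers pay 1301/14, sellers receive 881/14

Pre-tax equilibrium: P* = 71.5, Q* = 273.
Tax on sellers shifts supply to Qs = -84.5 + 5(P − 30) = -234.5 + 5P.
416 - 2P = -234.5 + 5P gives buyer price Pb = 1301/14; sellers receive Ps = 1301/14 − 30 = 881/14.
New quantity: Q = 416 − 2(1301/14) = 1611/7.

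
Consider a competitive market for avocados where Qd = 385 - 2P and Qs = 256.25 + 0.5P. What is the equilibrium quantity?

Q* = 282

Set Qd = Qs: 385 - 2P = 256.25 + 0.5P.
128.75 = 2.5P, so P* = 51.5.
Q* = 385 − 2(51.5) = 282.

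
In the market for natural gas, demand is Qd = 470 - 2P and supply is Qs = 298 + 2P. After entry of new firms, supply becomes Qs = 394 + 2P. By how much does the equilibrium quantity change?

ΔQ = 48

Original equilibrium: P* = 43, Q* = 384.
New equilibrium: 470 - 2P = 394 + 2P, so 76 = 4P and P' = 19; Q' = 470 − 2(19) = 432.
Change in quantity: 432 − 384 = 48.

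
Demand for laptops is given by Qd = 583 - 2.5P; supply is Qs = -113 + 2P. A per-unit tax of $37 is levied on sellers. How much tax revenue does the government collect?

Tax revenue = 51689/9

Pre-tax equilibrium: P* = 464/3, Q* = 589/3.
Tax on sellers shifts supply to Qs = -113 + 2(P − 37) = -187 + 2P.
583 - 2.5P = -187 + 2P gives buyer price Pb = 1540/9; sellers receive Ps = 1540/9 − 37 = 1207/9.
New quantity: Q = 583 − 2.5(1540/9) = 1397/9.
Revenue = 37 × 1397/9 = 51689/9.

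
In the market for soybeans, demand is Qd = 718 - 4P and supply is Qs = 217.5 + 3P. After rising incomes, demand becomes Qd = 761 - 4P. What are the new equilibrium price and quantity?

P' = 1087/14, Q' = 3153/7

Original equilibrium: P* = 71.5, Q* = 432.
New equilibrium: 761 - 4P = 217.5 + 3P, so 543.5 = 7P and P' = 1087/14; Q' = 761 − 4(1087/14) = 3153/7.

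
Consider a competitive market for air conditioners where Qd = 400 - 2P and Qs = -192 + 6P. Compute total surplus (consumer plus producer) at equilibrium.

Total surplus = 21168

Equilibrium: 400 - 2P = -192 + 6P gives P* = 74, Q* = 252.
Demand choke price: P = 200; supply starts at P = 32.
CS = ½(200 − 74)(252) = 15876; PS = ½(74 − 32)(252) = 5292.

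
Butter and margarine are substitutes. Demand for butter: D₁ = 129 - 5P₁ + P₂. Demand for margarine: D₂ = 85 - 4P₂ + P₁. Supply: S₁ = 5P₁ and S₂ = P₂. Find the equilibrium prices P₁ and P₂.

Market 1: 129 - 5P₁ + P₂ = 5P₁ → 10P₁ - P₂ = 129.
Market 2: 5P₂ - P₁ = 85.
Eliminating P₂: 5×(1) + 1×(2) gives 49P₁ = 730, so P₁ = 730/49.
Back-substitute into (2): P₂ = (85 + 1×730/49) / 5 = 979/49.

P₁ = 730/49, P₂ = 979/49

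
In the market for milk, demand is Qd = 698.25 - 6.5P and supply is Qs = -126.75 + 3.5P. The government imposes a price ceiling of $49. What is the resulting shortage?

Equilibrium price would be P* = 82.5, so the ceiling at 49 binds.
At P = 49: Qd = 698.25 − 6.5(49) = 379.75, Qs = -126.75 + 3.5(49) = 44.75.
Shortage = 379.75 − 44.75 = 335.

Shortage = 335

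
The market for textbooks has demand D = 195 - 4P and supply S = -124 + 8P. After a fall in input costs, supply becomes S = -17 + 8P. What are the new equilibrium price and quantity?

P' = 53/3, Q' = 373/3

Original equilibrium: P* = 319/12, Q* = 266/3.
New equilibrium: 195 - 4P = -17 + 8P, so 212 = 12P and P' = 53/3; Q' = 195 − 4(53/3) = 373/3.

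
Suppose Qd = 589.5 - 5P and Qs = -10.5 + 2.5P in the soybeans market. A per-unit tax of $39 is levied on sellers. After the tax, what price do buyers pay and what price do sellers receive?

Buyers pay $93, sellers receive $54

Pre-tax equilibrium: P* = 80, Q* = 189.5.
Tax on sellers shifts supply to Qs = -10.5 + 2.5(P − 39) = -108 + 2.5P.
589.5 - 5P = -108 + 2.5P gives buyer price Pb = 93; sellers receive Ps = 93 − 39 = 54.
New quantity: Q = 589.5 − 5(93) = 124.5.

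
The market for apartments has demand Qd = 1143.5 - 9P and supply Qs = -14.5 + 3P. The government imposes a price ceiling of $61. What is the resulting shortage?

Shortage = 426

Equilibrium price would be P* = 96.5, so the ceiling at 61 binds.
At P = 61: Qd = 1143.5 − 9(61) = 594.5, Qs = -14.5 + 3(61) = 168.5.
Shortage = 594.5 − 168.5 = 426.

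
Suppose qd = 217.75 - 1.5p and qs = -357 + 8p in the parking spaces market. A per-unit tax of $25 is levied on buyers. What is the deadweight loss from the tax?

Pre-tax equilibrium: p* = 60.5, q* = 127.
Tax on buyers shifts demand to qd = 217.75 − 1.5(p + 25) = 180.25 - 1.5p.
180.25 - 1.5p = -357 + 8p gives seller price ps = 2149/38; buyers pay pb = 2149/38 + 25 = 3099/38.
New quantity: q = 217.75 − 1.5(3099/38) = 1813/19.
DWL = ½ × 25 × (127 − 1813/19) = 7500/19.

Deadweight loss = 7500/19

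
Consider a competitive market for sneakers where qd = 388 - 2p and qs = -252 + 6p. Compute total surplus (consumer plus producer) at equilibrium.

Total surplus = 17328

Equilibrium: 388 - 2p = -252 + 6p gives p* = 80, q* = 228.
Demand choke price: p = 194; supply starts at p = 42.
CS = ½(194 − 80)(228) = 12996; PS = ½(80 − 42)(228) = 4332.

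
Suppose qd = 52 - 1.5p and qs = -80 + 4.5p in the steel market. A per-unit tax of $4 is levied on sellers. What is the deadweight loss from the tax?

Deadweight loss = 9

Pre-tax equilibrium: p* = 22, q* = 19.
Tax on sellers shifts supply to qs = -80 + 4.5(p − 4) = -98 + 4.5p.
52 - 1.5p = -98 + 4.5p gives buyer price pb = 25; sellers receive ps = 25 − 4 = 21.
New quantity: q = 52 − 1.5(25) = 14.5.
DWL = ½ × 4 × (19 − 14.5) = 9.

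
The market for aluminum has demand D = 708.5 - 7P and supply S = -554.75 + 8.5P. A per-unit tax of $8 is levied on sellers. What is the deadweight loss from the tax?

Deadweight loss = 3808/31

Pre-tax equilibrium: P* = 81.5, Q* = 138.
Tax on sellers shifts supply to S = -554.75 + 8.5(P − 8) = -622.75 + 8.5P.
708.5 - 7P = -622.75 + 8.5P gives buyer price Pb = 5325/62; sellers receive Ps = 5325/62 − 8 = 4829/62.
New quantity: Q = 708.5 − 7(5325/62) = 3326/31.
DWL = ½ × 8 × (138 − 3326/31) = 3808/31.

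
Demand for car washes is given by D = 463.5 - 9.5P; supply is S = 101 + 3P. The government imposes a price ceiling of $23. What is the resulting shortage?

Shortage = 75

Equilibrium price would be P* = 29, so the ceiling at 23 binds.
At P = 23: D = 463.5 − 9.5(23) = 245, S = 101 + 3(23) = 170.
Shortage = 245 − 170 = 75.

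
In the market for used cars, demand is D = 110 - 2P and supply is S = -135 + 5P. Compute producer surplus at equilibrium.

Producer surplus = 160

Equilibrium: 110 - 2P = -135 + 5P gives P* = 35, Q* = 40.
Supply starts at P = 27 (where S = 0).
PS = ½(35 − 27)(40) = 160.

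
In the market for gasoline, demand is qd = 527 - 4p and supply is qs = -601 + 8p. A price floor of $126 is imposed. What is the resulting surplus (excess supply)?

Surplus = 384

Equilibrium price would be p* = 94, so the floor at 126 binds.
At p = 126: qd = 23, qs = 407.
Surplus = 407 − 23 = 384.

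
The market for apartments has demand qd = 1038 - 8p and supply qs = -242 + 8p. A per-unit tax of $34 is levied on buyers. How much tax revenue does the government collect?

Tax revenue = 8908

Pre-tax equilibrium: p* = 80, q* = 398.
Tax on buyers shifts demand to qd = 1038 − 8(p + 34) = 766 - 8p.
766 - 8p = -242 + 8p gives seller price ps = 63; buyers pay pb = 63 + 34 = 97.
New quantity: q = 1038 − 8(97) = 262.
Revenue = 34 × 262 = 8908.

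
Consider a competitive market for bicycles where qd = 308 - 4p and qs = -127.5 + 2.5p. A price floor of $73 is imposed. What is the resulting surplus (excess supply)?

Surplus = 39

Equilibrium price would be p* = 67, so the floor at 73 binds.
At p = 73: qd = 16, qs = 55.
Surplus = 55 − 16 = 39.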